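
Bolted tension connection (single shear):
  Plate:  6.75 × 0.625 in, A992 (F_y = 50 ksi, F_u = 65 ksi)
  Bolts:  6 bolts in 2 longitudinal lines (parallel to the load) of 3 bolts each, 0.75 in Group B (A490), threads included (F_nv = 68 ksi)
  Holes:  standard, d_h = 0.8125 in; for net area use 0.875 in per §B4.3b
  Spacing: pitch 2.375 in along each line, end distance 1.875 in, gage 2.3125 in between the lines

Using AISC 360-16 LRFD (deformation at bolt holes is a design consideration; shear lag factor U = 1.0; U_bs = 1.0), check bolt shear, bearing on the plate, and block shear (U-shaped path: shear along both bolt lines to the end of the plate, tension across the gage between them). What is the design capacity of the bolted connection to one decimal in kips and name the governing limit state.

Bolt shear: A_b = π(0.75)²/4 = 0.44179 in². φR_n = 0.75 × 68 × 0.44179 × 6 × 1 = 135.2 kips.
Bearing (0.625 in plate, F_u = 65 ksi): end bolts L_c = 1.875 − 0.8125/2 = 1.46875, R_n = min(1.2×1.46875×0.625×65, 2.4×0.75×0.625×65) = 71.602 kips/bolt; interior L_c = 2.375 − 0.8125 = 1.5625, R_n = 73.125 kips/bolt. φR_n = 0.75 × (2×71.602 + 4×73.125) = 326.8 kips.
Block shear: shear path 2×[1.875+2×2.375] = 2×6.625 in, A_gv = 8.2813, A_nv = 2×(6.625 − 2.5×0.875)×0.625 = 5.5469 in²; tension across gage: (2.3125 − 1×0.875)×0.625 = 0.89844 in². R_n = min(0.6×65×5.5469, 0.6×50×8.2813) + 1.0×65×0.89844 = min(216.33, 248.44) + 58.399 = 274.73 kips. φR_n = 0.75 × 274.73 = 206.0 kips.
Governing: min(135.2, 326.8, 206.0) = 135.2 kips → bolt shear.

135.2 kips (bolt shear governs)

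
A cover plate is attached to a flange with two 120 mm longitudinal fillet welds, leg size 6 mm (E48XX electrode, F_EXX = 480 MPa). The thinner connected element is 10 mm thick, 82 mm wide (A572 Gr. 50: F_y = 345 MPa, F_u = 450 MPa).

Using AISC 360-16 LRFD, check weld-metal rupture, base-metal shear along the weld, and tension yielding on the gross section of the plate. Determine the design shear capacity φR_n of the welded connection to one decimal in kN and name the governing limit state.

Weld metal: throat = 0.707×6 = 4.242 mm, L = 2×120 = 240 mm. φR_n = 0.75 × 0.6 × 480 × 4.242 × 240 = 219.9 kN.
Base metal shear (10 mm plate): yield φR_n = 1.0×0.6×345×10×240 = 496.8 kN; rupture φR_n = 0.75×0.6×450×10×240 = 486.0 kN; take 486.0 kN (rupture).
Tension yield (gross): A_g = 82×10 = 820 mm². φR_n = 0.90 × 345 × 820 = 254.6 kN.
Governing: min(219.9, 486.0, 254.6) = 219.9 kN → weld metal.

219.9 kN (weld metal governs)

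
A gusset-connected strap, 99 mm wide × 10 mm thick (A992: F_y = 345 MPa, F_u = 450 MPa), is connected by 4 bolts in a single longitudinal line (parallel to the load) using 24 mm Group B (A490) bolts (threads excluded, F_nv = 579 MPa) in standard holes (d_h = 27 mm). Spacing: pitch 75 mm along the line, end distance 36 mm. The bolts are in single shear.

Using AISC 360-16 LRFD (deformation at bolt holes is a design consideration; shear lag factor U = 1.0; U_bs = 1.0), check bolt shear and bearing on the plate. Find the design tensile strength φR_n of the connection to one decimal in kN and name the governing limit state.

Bolt shear: A_b = π(24)²/4 = 452.39 mm². φR_n = 0.75 × 579 × 452.39 × 4 × 1 = 785.8 kN.
Bearing (10 mm plate, F_u = 450 MPa): end bolts L_c = 36 − 27/2 = 22.5, R_n = min(1.2×22.5×10×450, 2.4×24×10×450) = 121.5 kN/bolt; interior L_c = 75 − 27 = 48, R_n = 259.2 kN/bolt. φR_n = 0.75 × (1×121.5 + 3×259.2) = 674.3 kN.
Governing: min(785.8, 674.3) = 674.3 kN → bearing.

674.3 kN (bearing governs)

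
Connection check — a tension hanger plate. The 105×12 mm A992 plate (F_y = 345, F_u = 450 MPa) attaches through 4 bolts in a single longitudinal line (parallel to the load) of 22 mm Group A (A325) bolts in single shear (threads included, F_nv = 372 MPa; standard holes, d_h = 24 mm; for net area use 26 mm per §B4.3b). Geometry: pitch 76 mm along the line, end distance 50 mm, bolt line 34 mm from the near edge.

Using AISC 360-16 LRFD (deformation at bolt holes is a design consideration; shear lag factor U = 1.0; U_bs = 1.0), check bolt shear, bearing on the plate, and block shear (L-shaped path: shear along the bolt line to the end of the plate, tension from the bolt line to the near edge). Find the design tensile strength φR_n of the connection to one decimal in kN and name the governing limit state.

Bolt shear: A_b = π(22)²/4 = 380.13 mm². φR_n = 0.75 × 372 × 380.13 × 4 × 1 = 424.2 kN.
Bearing (12 mm plate, F_u = 450 MPa): end bolts L_c = 50 − 24/2 = 38, R_n = min(1.2×38×12×450, 2.4×22×12×450) = 246.24 kN/bolt; interior L_c = 76 − 24 = 52, R_n = 285.12 kN/bolt. φR_n = 0.75 × (1×246.24 + 3×285.12) = 826.2 kN.
Block shear: shear path 1×[50+3×76] = 1×278 mm, A_gv = 3336, A_nv = 1×(278 − 3.5×26)×12 = 2244 mm²; tension to near edge: (34 − 0.5×26)×12 = 252 mm². R_n = min(0.6×450×2244, 0.6×345×3336) + 1.0×450×252 = min(605.88, 690.55) + 113.4 = 719.28 kN. φR_n = 0.75 × 719.28 = 539.5 kN.
Governing: min(424.2, 826.2, 539.5) = 424.2 kN → bolt shear.

424.2 kN (bolt shear governs)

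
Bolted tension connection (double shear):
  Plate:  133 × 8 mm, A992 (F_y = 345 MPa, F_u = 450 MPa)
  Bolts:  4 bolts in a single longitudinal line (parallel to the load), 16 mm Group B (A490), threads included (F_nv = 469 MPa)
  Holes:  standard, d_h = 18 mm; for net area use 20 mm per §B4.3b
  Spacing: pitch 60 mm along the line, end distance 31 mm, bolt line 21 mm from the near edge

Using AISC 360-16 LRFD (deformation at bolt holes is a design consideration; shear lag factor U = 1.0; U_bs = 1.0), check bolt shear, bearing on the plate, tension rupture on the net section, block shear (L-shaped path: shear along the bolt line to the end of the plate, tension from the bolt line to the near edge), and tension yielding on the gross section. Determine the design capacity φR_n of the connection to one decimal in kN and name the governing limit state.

Bolt shear: A_b = π(16)²/4 = 201.06 mm². φR_n = 0.75 × 469 × 201.06 × 4 × 2 = 565.8 kN.
Bearing (8 mm plate, F_u = 450 MPa): end bolts L_c = 31 − 18/2 = 22, R_n = min(1.2×22×8×450, 2.4×16×8×450) = 95.04 kN/bolt; interior L_c = 60 − 18 = 42, R_n = 138.24 kN/bolt. φR_n = 0.75 × (1×95.04 + 3×138.24) = 382.3 kN.
Tension rupture (net): A_n = (133 − 1×20)×8 = 904 mm² (U = 1.0, A_e = A_n). φR_n = 0.75 × 450 × 904 = 305.1 kN.
Block shear: shear path 1×[31+3×60] = 1×211 mm, A_gv = 1688, A_nv = 1×(211 − 3.5×20)×8 = 1128 mm²; tension to near edge: (21 − 0.5×20)×8 = 88 mm². R_n = min(0.6×450×1128, 0.6×345×1688) + 1.0×450×88 = min(304.56, 349.42) + 39.6 = 344.16 kN. φR_n = 0.75 × 344.16 = 258.1 kN.
Tension yield (gross): A_g = 133×8 = 1064 mm². φR_n = 0.90 × 345 × 1064 = 330.4 kN.
Governing: min(565.8, 382.3, 305.1, 258.1, 330.4) = 258.1 kN → block shear.

258.1 kN (block shear governs)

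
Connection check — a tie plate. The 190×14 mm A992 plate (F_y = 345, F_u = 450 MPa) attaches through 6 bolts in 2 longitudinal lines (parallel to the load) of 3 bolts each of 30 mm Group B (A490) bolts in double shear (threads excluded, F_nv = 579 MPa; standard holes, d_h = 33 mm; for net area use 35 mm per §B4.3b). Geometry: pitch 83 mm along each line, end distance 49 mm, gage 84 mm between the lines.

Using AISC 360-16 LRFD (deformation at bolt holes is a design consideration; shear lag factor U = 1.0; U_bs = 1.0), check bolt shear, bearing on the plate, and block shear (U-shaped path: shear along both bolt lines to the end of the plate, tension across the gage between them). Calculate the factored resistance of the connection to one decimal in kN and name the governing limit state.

Bolt shear: A_b = π(30)²/4 = 706.86 mm². φR_n = 0.75 × 579 × 706.86 × 6 × 2 = 3683.4 kN.
Bearing (14 mm plate, F_u = 450 MPa): end bolts L_c = 49 − 33/2 = 32.5, R_n = min(1.2×32.5×14×450, 2.4×30×14×450) = 245.7 kN/bolt; interior L_c = 83 − 33 = 50, R_n = 378 kN/bolt. φR_n = 0.75 × (2×245.7 + 4×378) = 1502.6 kN.
Block shear: shear path 2×[49+2×83] = 2×215 mm, A_gv = 6020, A_nv = 2×(215 − 2.5×35)×14 = 3570 mm²; tension across gage: (84 − 1×35)×14 = 686 mm². R_n = min(0.6×450×3570, 0.6×345×6020) + 1.0×450×686 = min(963.9, 1246.1) + 308.7 = 1272.6 kN. φR_n = 0.75 × 1272.6 = 954.5 kN.
Governing: min(3683.4, 1502.6, 954.5) = 954.5 kN → block shear.

954.5 kN (block shear governs)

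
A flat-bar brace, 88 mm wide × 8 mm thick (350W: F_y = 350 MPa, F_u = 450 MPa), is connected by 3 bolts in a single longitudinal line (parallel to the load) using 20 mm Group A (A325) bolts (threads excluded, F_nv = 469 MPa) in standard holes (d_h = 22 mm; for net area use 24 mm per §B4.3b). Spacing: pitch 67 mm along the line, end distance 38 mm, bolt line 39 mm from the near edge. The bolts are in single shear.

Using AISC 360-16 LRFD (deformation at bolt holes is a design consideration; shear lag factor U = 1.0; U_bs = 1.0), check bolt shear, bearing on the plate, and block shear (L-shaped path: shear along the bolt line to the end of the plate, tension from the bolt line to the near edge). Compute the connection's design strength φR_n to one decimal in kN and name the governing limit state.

Bolt shear: A_b = π(20)²/4 = 314.16 mm². φR_n = 0.75 × 469 × 314.16 × 3 × 1 = 331.5 kN.
Bearing (8 mm plate, F_u = 450 MPa): end bolts L_c = 38 − 22/2 = 27, R_n = min(1.2×27×8×450, 2.4×20×8×450) = 116.64 kN/bolt; interior L_c = 67 − 22 = 45, R_n = 172.8 kN/bolt. φR_n = 0.75 × (1×116.64 + 2×172.8) = 346.7 kN.
Block shear: shear path 1×[38+2×67] = 1×172 mm, A_gv = 1376, A_nv = 1×(172 − 2.5×24)×8 = 896 mm²; tension to near edge: (39 − 0.5×24)×8 = 216 mm². R_n = min(0.6×450×896, 0.6×350×1376) + 1.0×450×216 = min(241.92, 288.96) + 97.2 = 339.12 kN. φR_n = 0.75 × 339.12 = 254.3 kN.
Governing: min(331.5, 346.7, 254.3) = 254.3 kN → block shear.

254.3 kN (block shear governs)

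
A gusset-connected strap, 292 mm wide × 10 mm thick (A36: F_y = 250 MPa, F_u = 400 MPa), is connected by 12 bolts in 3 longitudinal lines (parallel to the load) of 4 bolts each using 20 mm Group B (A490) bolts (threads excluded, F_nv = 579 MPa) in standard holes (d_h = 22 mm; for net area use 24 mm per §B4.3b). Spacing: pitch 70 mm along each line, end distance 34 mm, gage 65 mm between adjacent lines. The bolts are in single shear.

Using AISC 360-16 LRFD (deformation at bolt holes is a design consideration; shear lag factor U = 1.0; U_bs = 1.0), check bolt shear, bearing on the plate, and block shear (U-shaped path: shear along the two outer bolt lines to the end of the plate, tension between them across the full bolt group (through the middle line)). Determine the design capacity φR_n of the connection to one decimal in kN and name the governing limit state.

795.0 kN (block shear governs)

Bolt shear: A_b = π(20)²/4 = 314.16 mm². φR_n = 0.75 × 579 × 314.16 × 12 × 1 = 1637.1 kN.
Bearing (10 mm plate, F_u = 400 MPa): end bolts L_c = 34 − 22/2 = 23, R_n = min(1.2×23×10×400, 2.4×20×10×400) = 110.4 kN/bolt; interior L_c = 70 − 22 = 48, R_n = 192 kN/bolt. φR_n = 0.75 × (3×110.4 + 9×192) = 1544.4 kN.
Block shear: shear path 2×[34+3×70] = 2×244 mm, A_gv = 4880, A_nv = 2×(244 − 3.5×24)×10 = 3200 mm²; tension across gage: (130 − 2×24)×10 = 820 mm². R_n = min(0.6×400×3200, 0.6×250×4880) + 1.0×400×820 = min(768, 732) + 328 = 1060 kN. φR_n = 0.75 × 1060 = 795.0 kN.
Governing: min(1637.1, 1544.4, 795.0) = 795.0 kN → block shear.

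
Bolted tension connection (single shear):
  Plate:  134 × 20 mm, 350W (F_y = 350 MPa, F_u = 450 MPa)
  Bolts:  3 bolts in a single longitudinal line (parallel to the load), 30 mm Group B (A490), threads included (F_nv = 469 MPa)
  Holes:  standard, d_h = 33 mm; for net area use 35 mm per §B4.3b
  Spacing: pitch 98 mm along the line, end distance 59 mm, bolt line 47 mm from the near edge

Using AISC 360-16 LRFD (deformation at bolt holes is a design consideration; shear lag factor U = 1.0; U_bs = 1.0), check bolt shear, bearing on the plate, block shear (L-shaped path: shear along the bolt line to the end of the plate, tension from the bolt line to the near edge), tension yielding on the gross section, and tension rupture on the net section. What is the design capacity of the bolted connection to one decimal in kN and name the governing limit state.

Bolt shear: A_b = π(30)²/4 = 706.86 mm². φR_n = 0.75 × 469 × 706.86 × 3 × 1 = 745.9 kN.
Bearing (20 mm plate, F_u = 450 MPa): end bolts L_c = 59 − 33/2 = 42.5, R_n = min(1.2×42.5×20×450, 2.4×30×20×450) = 459 kN/bolt; interior L_c = 98 − 33 = 65, R_n = 648 kN/bolt. φR_n = 0.75 × (1×459 + 2×648) = 1316.3 kN.
Block shear: shear path 1×[59+2×98] = 1×255 mm, A_gv = 5100, A_nv = 1×(255 − 2.5×35)×20 = 3350 mm²; tension to near edge: (47 − 0.5×35)×20 = 590 mm². R_n = min(0.6×450×3350, 0.6×350×5100) + 1.0×450×590 = min(904.5, 1071) + 265.5 = 1170 kN. φR_n = 0.75 × 1170 = 877.5 kN.
Tension yield (gross): A_g = 134×20 = 2680 mm². φR_n = 0.90 × 350 × 2680 = 844.2 kN.
Tension rupture (net): A_n = (134 − 1×35)×20 = 1980 mm² (U = 1.0, A_e = A_n). φR_n = 0.75 × 450 × 1980 = 668.3 kN.
Governing: min(745.9, 1316.3, 877.5, 844.2, 668.3) = 668.3 kN → net-section rupture.

668.3 kN (net-section rupture governs)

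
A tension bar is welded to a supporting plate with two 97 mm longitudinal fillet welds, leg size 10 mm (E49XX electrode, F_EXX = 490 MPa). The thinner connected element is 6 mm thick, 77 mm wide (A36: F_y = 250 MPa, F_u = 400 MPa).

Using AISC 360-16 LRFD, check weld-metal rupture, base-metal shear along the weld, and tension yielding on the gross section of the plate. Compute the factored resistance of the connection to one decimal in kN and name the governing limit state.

104.0 kN (gross-section yield governs)

Weld metal: throat = 0.707×10 = 7.07 mm, L = 2×97 = 194 mm. φR_n = 0.75 × 0.6 × 490 × 7.07 × 194 = 302.4 kN.
Base metal shear (6 mm plate): yield φR_n = 1.0×0.6×250×6×194 = 174.6 kN; rupture φR_n = 0.75×0.6×400×6×194 = 209.5 kN; take 174.6 kN (yield).
Tension yield (gross): A_g = 77×6 = 462 mm². φR_n = 0.90 × 250 × 462 = 104.0 kN.
Governing: min(302.4, 174.6, 104.0) = 104.0 kN → gross-section yield.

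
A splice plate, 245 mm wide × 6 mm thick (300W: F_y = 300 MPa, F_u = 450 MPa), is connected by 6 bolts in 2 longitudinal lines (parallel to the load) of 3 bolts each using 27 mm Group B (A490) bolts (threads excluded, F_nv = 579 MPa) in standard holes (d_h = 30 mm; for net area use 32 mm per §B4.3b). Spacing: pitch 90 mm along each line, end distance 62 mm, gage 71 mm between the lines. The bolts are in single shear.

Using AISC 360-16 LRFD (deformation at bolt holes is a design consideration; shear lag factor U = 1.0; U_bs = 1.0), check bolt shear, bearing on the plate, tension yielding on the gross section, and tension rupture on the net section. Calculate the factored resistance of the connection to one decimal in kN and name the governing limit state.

Bolt shear: A_b = π(27)²/4 = 572.56 mm². φR_n = 0.75 × 579 × 572.56 × 6 × 1 = 1491.8 kN.
Bearing (6 mm plate, F_u = 450 MPa): end bolts L_c = 62 − 30/2 = 47, R_n = min(1.2×47×6×450, 2.4×27×6×450) = 152.28 kN/bolt; interior L_c = 90 − 30 = 60, R_n = 174.96 kN/bolt. φR_n = 0.75 × (2×152.28 + 4×174.96) = 753.3 kN.
Tension yield (gross): A_g = 245×6 = 1470 mm². φR_n = 0.90 × 300 × 1470 = 396.9 kN.
Tension rupture (net): A_n = (245 − 2×32)×6 = 1086 mm² (U = 1.0, A_e = A_n). φR_n = 0.75 × 450 × 1086 = 366.5 kN.
Governing: min(1491.8, 753.3, 396.9, 366.5) = 366.5 kN → net-section rupture.

366.5 kN (net-section rupture governs)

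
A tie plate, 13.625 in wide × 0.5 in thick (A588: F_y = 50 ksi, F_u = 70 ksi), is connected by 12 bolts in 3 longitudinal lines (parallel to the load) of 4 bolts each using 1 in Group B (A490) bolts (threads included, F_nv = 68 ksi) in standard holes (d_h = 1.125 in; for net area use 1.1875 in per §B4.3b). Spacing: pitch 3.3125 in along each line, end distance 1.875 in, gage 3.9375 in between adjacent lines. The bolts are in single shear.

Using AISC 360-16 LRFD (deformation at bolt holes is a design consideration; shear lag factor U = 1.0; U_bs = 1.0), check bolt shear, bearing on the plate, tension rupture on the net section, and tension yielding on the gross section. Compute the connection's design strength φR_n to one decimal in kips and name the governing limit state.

Bolt shear: A_b = π(1)²/4 = 0.7854 in². φR_n = 0.75 × 68 × 0.7854 × 12 × 1 = 480.7 kips.
Bearing (0.5 in plate, F_u = 70 ksi): end bolts L_c = 1.875 − 1.125/2 = 1.3125, R_n = min(1.2×1.3125×0.5×70, 2.4×1×0.5×70) = 55.125 kips/bolt; interior L_c = 3.3125 − 1.125 = 2.1875, R_n = 84 kips/bolt. φR_n = 0.75 × (3×55.125 + 9×84) = 691.0 kips.
Tension rupture (net): A_n = (13.625 − 3×1.1875)×0.5 = 5.0313 in² (U = 1.0, A_e = A_n). φR_n = 0.75 × 70 × 5.0313 = 264.1 kips.
Tension yield (gross): A_g = 13.625×0.5 = 6.8125 in². φR_n = 0.90 × 50 × 6.8125 = 306.6 kips.
Governing: min(480.7, 691.0, 264.1, 306.6) = 264.1 kips → net-section rupture.

264.1 kips (net-section rupture governs)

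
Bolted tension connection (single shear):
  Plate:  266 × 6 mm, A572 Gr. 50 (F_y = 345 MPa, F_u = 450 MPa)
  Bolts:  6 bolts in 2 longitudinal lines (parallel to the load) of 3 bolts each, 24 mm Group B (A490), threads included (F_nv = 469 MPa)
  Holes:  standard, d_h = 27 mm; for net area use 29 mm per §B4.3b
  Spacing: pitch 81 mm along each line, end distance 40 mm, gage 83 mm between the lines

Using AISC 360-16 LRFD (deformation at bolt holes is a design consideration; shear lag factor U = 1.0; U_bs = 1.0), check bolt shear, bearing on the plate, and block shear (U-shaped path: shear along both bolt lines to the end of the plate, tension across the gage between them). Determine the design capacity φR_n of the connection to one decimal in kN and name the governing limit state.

Bolt shear: A_b = π(24)²/4 = 452.39 mm². φR_n = 0.75 × 469 × 452.39 × 6 × 1 = 954.8 kN.
Bearing (6 mm plate, F_u = 450 MPa): end bolts L_c = 40 − 27/2 = 26.5, R_n = min(1.2×26.5×6×450, 2.4×24×6×450) = 85.86 kN/bolt; interior L_c = 81 − 27 = 54, R_n = 155.52 kN/bolt. φR_n = 0.75 × (2×85.86 + 4×155.52) = 595.4 kN.
Block shear: shear path 2×[40+2×81] = 2×202 mm, A_gv = 2424, A_nv = 2×(202 − 2.5×29)×6 = 1554 mm²; tension across gage: (83 − 1×29)×6 = 324 mm². R_n = min(0.6×450×1554, 0.6×345×2424) + 1.0×450×324 = min(419.58, 501.77) + 145.8 = 565.38 kN. φR_n = 0.75 × 565.38 = 424.0 kN.
Governing: min(954.8, 595.4, 424.0) = 424.0 kN → block shear.

424.0 kN (block shear governs)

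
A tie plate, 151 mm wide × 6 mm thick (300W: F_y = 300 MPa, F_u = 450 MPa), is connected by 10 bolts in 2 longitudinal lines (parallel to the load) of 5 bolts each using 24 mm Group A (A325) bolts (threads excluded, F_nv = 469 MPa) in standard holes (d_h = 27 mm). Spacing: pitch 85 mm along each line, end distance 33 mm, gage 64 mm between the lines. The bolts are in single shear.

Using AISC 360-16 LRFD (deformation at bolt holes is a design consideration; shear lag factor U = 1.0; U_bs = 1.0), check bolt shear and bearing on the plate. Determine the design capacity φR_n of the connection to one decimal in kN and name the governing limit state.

Bolt shear: A_b = π(24)²/4 = 452.39 mm². φR_n = 0.75 × 469 × 452.39 × 10 × 1 = 1591.3 kN.
Bearing (6 mm plate, F_u = 450 MPa): end bolts L_c = 33 − 27/2 = 19.5, R_n = min(1.2×19.5×6×450, 2.4×24×6×450) = 63.18 kN/bolt; interior L_c = 85 − 27 = 58, R_n = 155.52 kN/bolt. φR_n = 0.75 × (2×63.18 + 8×155.52) = 1027.9 kN.
Governing: min(1591.3, 1027.9) = 1027.9 kN → bearing.

1027.9 kN (bearing governs)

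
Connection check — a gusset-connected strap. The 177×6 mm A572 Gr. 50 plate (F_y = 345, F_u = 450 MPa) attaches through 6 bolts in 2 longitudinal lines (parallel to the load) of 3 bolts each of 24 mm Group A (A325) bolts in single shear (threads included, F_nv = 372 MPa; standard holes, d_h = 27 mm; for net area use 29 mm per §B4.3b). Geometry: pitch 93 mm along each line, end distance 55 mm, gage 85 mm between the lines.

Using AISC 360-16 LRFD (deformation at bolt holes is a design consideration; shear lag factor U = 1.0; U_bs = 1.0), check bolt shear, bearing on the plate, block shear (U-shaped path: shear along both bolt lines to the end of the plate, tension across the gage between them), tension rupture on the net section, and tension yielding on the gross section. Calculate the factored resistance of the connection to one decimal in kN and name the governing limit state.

Bolt shear: A_b = π(24)²/4 = 452.39 mm². φR_n = 0.75 × 372 × 452.39 × 6 × 1 = 757.3 kN.
Bearing (6 mm plate, F_u = 450 MPa): end bolts L_c = 55 − 27/2 = 41.5, R_n = min(1.2×41.5×6×450, 2.4×24×6×450) = 134.46 kN/bolt; interior L_c = 93 − 27 = 66, R_n = 155.52 kN/bolt. φR_n = 0.75 × (2×134.46 + 4×155.52) = 668.3 kN.
Block shear: shear path 2×[55+2×93] = 2×241 mm, A_gv = 2892, A_nv = 2×(241 − 2.5×29)×6 = 2022 mm²; tension across gage: (85 − 1×29)×6 = 336 mm². R_n = min(0.6×450×2022, 0.6×345×2892) + 1.0×450×336 = min(545.94, 598.64) + 151.2 = 697.14 kN. φR_n = 0.75 × 697.14 = 522.9 kN.
Tension rupture (net): A_n = (177 − 2×29)×6 = 714 mm² (U = 1.0, A_e = A_n). φR_n = 0.75 × 450 × 714 = 241.0 kN.
Tension yield (gross): A_g = 177×6 = 1062 mm². φR_n = 0.90 × 345 × 1062 = 329.8 kN.
Governing: min(757.3, 668.3, 522.9, 241.0, 329.8) = 241.0 kN → net-section rupture.

241.0 kN (net-section rupture governs)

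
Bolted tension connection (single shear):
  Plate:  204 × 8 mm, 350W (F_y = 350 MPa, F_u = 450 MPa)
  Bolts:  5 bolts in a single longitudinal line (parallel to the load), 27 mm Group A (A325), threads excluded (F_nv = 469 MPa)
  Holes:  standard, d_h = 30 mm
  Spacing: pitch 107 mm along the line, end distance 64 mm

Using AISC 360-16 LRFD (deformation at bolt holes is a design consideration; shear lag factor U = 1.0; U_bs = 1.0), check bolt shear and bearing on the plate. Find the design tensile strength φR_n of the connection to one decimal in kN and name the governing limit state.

858.6 kN (bearing governs)

Bolt shear: A_b = π(27)²/4 = 572.56 mm². φR_n = 0.75 × 469 × 572.56 × 5 × 1 = 1007.0 kN.
Bearing (8 mm plate, F_u = 450 MPa): end bolts L_c = 64 − 30/2 = 49, R_n = min(1.2×49×8×450, 2.4×27×8×450) = 211.68 kN/bolt; interior L_c = 107 − 30 = 77, R_n = 233.28 kN/bolt. φR_n = 0.75 × (1×211.68 + 4×233.28) = 858.6 kN.
Governing: min(1007.0, 858.6) = 858.6 kN → bearing.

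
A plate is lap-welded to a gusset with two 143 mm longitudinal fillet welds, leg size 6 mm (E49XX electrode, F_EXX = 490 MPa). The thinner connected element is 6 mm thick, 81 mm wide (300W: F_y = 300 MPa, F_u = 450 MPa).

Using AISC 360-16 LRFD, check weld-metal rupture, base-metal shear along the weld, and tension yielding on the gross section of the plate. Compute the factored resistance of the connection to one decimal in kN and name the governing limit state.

131.2 kN (gross-section yield governs)

Weld metal: throat = 0.707×6 = 4.242 mm, L = 2×143 = 286 mm. φR_n = 0.75 × 0.6 × 490 × 4.242 × 286 = 267.5 kN.
Base metal shear (6 mm plate): yield φR_n = 1.0×0.6×300×6×286 = 308.9 kN; rupture φR_n = 0.75×0.6×450×6×286 = 347.5 kN; take 308.9 kN (yield).
Tension yield (gross): A_g = 81×6 = 486 mm². φR_n = 0.90 × 300 × 486 = 131.2 kN.
Governing: min(267.5, 308.9, 131.2) = 131.2 kN → gross-section yield.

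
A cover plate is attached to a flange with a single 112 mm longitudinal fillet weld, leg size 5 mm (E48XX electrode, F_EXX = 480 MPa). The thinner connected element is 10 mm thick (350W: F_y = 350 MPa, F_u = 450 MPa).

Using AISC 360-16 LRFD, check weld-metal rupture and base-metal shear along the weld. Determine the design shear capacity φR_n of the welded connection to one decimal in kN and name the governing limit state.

85.5 kN (weld metal governs)

Weld metal: throat = 0.707×5 = 3.535 mm, L = 112 mm. φR_n = 0.75 × 0.6 × 480 × 3.535 × 112 = 85.5 kN.
Base metal shear (10 mm plate): yield φR_n = 1.0×0.6×350×10×112 = 235.2 kN; rupture φR_n = 0.75×0.6×450×10×112 = 226.8 kN; take 226.8 kN (rupture).
Governing: min(85.5, 226.8) = 85.5 kN → weld metal.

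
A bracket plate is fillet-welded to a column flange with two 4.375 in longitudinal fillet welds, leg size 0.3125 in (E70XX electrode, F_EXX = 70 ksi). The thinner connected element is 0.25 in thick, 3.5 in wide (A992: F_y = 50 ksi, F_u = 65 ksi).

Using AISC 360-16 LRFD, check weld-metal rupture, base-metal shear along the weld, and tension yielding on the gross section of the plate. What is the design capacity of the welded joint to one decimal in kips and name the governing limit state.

39.4 kips (gross-section yield governs)

Weld metal: throat = 0.707×0.3125 = 0.22094 in, L = 2×4.375 = 8.75 in. φR_n = 0.75 × 0.6 × 70 × 0.22094 × 8.75 = 60.9 kips.
Base metal shear (0.25 in plate): yield φR_n = 1.0×0.6×50×0.25×8.75 = 65.6 kips; rupture φR_n = 0.75×0.6×65×0.25×8.75 = 64.0 kips; take 64.0 kips (rupture).
Tension yield (gross): A_g = 3.5×0.25 = 0.875 in². φR_n = 0.90 × 50 × 0.875 = 39.4 kips.
Governing: min(60.9, 64.0, 39.4) = 39.4 kips → gross-section yield.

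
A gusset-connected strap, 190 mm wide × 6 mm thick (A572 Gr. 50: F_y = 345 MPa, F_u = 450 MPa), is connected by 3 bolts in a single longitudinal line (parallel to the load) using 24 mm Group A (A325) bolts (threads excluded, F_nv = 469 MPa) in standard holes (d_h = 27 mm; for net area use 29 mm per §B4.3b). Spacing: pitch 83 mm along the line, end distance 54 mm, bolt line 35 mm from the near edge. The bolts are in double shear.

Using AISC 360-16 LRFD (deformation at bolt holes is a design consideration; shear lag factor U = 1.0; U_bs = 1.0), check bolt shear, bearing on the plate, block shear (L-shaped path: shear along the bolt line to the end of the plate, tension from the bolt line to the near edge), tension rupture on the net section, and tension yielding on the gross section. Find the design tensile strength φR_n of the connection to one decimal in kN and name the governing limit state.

Bolt shear: A_b = π(24)²/4 = 452.39 mm². φR_n = 0.75 × 469 × 452.39 × 3 × 2 = 954.8 kN.
Bearing (6 mm plate, F_u = 450 MPa): end bolts L_c = 54 − 27/2 = 40.5, R_n = min(1.2×40.5×6×450, 2.4×24×6×450) = 131.22 kN/bolt; interior L_c = 83 − 27 = 56, R_n = 155.52 kN/bolt. φR_n = 0.75 × (1×131.22 + 2×155.52) = 331.7 kN.
Block shear: shear path 1×[54+2×83] = 1×220 mm, A_gv = 1320, A_nv = 1×(220 − 2.5×29)×6 = 885 mm²; tension to near edge: (35 − 0.5×29)×6 = 123 mm². R_n = min(0.6×450×885, 0.6×345×1320) + 1.0×450×123 = min(238.95, 273.24) + 55.35 = 294.3 kN. φR_n = 0.75 × 294.3 = 220.7 kN.
Tension rupture (net): A_n = (190 − 1×29)×6 = 966 mm² (U = 1.0, A_e = A_n). φR_n = 0.75 × 450 × 966 = 326.0 kN.
Tension yield (gross): A_g = 190×6 = 1140 mm². φR_n = 0.90 × 345 × 1140 = 354.0 kN.
Governing: min(954.8, 331.7, 220.7, 326.0, 354.0) = 220.7 kN → block shear.

220.7 kN (block shear governs)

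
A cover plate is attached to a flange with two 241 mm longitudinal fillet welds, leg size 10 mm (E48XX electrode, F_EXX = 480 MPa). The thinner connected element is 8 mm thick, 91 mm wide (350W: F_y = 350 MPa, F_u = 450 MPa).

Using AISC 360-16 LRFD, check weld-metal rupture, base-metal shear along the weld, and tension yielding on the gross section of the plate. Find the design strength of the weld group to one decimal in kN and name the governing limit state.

229.3 kN (gross-section yield governs)

Weld metal: throat = 0.707×10 = 7.07 mm, L = 2×241 = 482 mm. φR_n = 0.75 × 0.6 × 480 × 7.07 × 482 = 736.1 kN.
Base metal shear (8 mm plate): yield φR_n = 1.0×0.6×350×8×482 = 809.8 kN; rupture φR_n = 0.75×0.6×450×8×482 = 780.8 kN; take 780.8 kN (rupture).
Tension yield (gross): A_g = 91×8 = 728 mm². φR_n = 0.90 × 350 × 728 = 229.3 kN.
Governing: min(736.1, 780.8, 229.3) = 229.3 kN → gross-section yield.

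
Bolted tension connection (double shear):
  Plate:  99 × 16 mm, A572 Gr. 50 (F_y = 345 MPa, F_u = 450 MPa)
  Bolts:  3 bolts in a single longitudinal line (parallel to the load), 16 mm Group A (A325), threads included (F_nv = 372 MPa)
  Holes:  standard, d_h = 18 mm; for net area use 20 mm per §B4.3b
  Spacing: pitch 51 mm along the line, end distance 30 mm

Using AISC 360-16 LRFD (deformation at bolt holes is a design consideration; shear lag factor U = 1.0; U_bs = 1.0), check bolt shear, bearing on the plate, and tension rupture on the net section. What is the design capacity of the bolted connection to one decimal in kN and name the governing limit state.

Bolt shear: A_b = π(16)²/4 = 201.06 mm². φR_n = 0.75 × 372 × 201.06 × 3 × 2 = 336.6 kN.
Bearing (16 mm plate, F_u = 450 MPa): end bolts L_c = 30 − 18/2 = 21, R_n = min(1.2×21×16×450, 2.4×16×16×450) = 181.44 kN/bolt; interior L_c = 51 − 18 = 33, R_n = 276.48 kN/bolt. φR_n = 0.75 × (1×181.44 + 2×276.48) = 550.8 kN.
Tension rupture (net): A_n = (99 − 1×20)×16 = 1264 mm² (U = 1.0, A_e = A_n). φR_n = 0.75 × 450 × 1264 = 426.6 kN.
Governing: min(336.6, 550.8, 426.6) = 336.6 kN → bolt shear.

336.6 kN (bolt shear governs)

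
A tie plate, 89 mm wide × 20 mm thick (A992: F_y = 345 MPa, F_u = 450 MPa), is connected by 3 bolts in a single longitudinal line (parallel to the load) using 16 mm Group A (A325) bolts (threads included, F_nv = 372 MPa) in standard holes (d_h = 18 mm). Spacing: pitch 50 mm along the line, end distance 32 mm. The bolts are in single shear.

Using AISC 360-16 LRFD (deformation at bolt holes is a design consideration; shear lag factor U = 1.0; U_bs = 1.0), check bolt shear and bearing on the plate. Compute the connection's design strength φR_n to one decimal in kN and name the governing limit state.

Bolt shear: A_b = π(16)²/4 = 201.06 mm². φR_n = 0.75 × 372 × 201.06 × 3 × 1 = 168.3 kN.
Bearing (20 mm plate, F_u = 450 MPa): end bolts L_c = 32 − 18/2 = 23, R_n = min(1.2×23×20×450, 2.4×16×20×450) = 248.4 kN/bolt; interior L_c = 50 − 18 = 32, R_n = 345.6 kN/bolt. φR_n = 0.75 × (1×248.4 + 2×345.6) = 704.7 kN.
Governing: min(168.3, 704.7) = 168.3 kN → bolt shear.

168.3 kN (bolt shear governs)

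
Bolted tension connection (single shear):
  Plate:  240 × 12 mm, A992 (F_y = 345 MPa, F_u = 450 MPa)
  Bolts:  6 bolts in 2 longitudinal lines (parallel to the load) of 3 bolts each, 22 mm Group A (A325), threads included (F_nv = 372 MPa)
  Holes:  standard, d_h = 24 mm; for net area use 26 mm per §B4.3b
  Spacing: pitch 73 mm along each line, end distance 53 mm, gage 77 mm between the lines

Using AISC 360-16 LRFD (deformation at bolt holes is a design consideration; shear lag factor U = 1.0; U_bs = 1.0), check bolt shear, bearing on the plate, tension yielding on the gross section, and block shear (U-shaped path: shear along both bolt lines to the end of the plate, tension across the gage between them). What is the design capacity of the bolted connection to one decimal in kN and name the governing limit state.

Bolt shear: A_b = π(22)²/4 = 380.13 mm². φR_n = 0.75 × 372 × 380.13 × 6 × 1 = 636.3 kN.
Bearing (12 mm plate, F_u = 450 MPa): end bolts L_c = 53 − 24/2 = 41, R_n = min(1.2×41×12×450, 2.4×22×12×450) = 265.68 kN/bolt; interior L_c = 73 − 24 = 49, R_n = 285.12 kN/bolt. φR_n = 0.75 × (2×265.68 + 4×285.12) = 1253.9 kN.
Tension yield (gross): A_g = 240×12 = 2880 mm². φR_n = 0.90 × 345 × 2880 = 894.2 kN.
Block shear: shear path 2×[53+2×73] = 2×199 mm, A_gv = 4776, A_nv = 2×(199 − 2.5×26)×12 = 3216 mm²; tension across gage: (77 − 1×26)×12 = 612 mm². R_n = min(0.6×450×3216, 0.6×345×4776) + 1.0×450×612 = min(868.32, 988.63) + 275.4 = 1143.7 kN. φR_n = 0.75 × 1143.7 = 857.8 kN.
Governing: min(636.3, 1253.9, 894.2, 857.8) = 636.3 kN → bolt shear.

636.3 kN (bolt shear governs)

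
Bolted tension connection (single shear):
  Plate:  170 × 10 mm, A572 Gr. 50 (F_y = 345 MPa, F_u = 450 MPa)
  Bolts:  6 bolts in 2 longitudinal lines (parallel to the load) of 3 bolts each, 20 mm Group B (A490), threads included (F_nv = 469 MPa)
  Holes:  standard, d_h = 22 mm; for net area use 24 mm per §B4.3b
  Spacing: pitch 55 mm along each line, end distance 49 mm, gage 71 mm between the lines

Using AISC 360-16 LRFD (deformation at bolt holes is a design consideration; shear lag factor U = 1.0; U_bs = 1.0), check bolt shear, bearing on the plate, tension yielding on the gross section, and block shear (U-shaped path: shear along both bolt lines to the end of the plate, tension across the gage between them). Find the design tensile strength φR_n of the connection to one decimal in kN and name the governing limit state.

527.9 kN (gross-section yield governs)

Bolt shear: A_b = π(20)²/4 = 314.16 mm². φR_n = 0.75 × 469 × 314.16 × 6 × 1 = 663.0 kN.
Bearing (10 mm plate, F_u = 450 MPa): end bolts L_c = 49 − 22/2 = 38, R_n = min(1.2×38×10×450, 2.4×20×10×450) = 205.2 kN/bolt; interior L_c = 55 − 22 = 33, R_n = 178.2 kN/bolt. φR_n = 0.75 × (2×205.2 + 4×178.2) = 842.4 kN.
Tension yield (gross): A_g = 170×10 = 1700 mm². φR_n = 0.90 × 345 × 1700 = 527.9 kN.
Block shear: shear path 2×[49+2×55] = 2×159 mm, A_gv = 3180, A_nv = 2×(159 − 2.5×24)×10 = 1980 mm²; tension across gage: (71 − 1×24)×10 = 470 mm². R_n = min(0.6×450×1980, 0.6×345×3180) + 1.0×450×470 = min(534.6, 658.26) + 211.5 = 746.1 kN. φR_n = 0.75 × 746.1 = 559.6 kN.
Governing: min(663.0, 842.4, 527.9, 559.6) = 527.9 kN → gross-section yield.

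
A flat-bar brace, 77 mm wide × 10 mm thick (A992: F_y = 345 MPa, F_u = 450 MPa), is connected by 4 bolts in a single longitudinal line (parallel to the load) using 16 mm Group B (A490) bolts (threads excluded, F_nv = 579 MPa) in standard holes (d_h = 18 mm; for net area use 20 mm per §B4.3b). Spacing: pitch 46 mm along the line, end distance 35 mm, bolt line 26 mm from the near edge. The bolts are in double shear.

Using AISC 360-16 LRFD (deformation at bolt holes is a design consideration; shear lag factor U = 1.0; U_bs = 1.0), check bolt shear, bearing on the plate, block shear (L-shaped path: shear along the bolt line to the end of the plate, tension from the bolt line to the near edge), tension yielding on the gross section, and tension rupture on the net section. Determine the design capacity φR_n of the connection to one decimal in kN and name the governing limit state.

Bolt shear: A_b = π(16)²/4 = 201.06 mm². φR_n = 0.75 × 579 × 201.06 × 4 × 2 = 698.5 kN.
Bearing (10 mm plate, F_u = 450 MPa): end bolts L_c = 35 − 18/2 = 26, R_n = min(1.2×26×10×450, 2.4×16×10×450) = 140.4 kN/bolt; interior L_c = 46 − 18 = 28, R_n = 151.2 kN/bolt. φR_n = 0.75 × (1×140.4 + 3×151.2) = 445.5 kN.
Block shear: shear path 1×[35+3×46] = 1×173 mm, A_gv = 1730, A_nv = 1×(173 − 3.5×20)×10 = 1030 mm²; tension to near edge: (26 − 0.5×20)×10 = 160 mm². R_n = min(0.6×450×1030, 0.6×345×1730) + 1.0×450×160 = min(278.1, 358.11) + 72 = 350.1 kN. φR_n = 0.75 × 350.1 = 262.6 kN.
Tension yield (gross): A_g = 77×10 = 770 mm². φR_n = 0.90 × 345 × 770 = 239.1 kN.
Tension rupture (net): A_n = (77 − 1×20)×10 = 570 mm² (U = 1.0, A_e = A_n). φR_n = 0.75 × 450 × 570 = 192.4 kN.
Governing: min(698.5, 445.5, 262.6, 239.1, 192.4) = 192.4 kN → net-section rupture.

192.4 kN (net-section rupture governs)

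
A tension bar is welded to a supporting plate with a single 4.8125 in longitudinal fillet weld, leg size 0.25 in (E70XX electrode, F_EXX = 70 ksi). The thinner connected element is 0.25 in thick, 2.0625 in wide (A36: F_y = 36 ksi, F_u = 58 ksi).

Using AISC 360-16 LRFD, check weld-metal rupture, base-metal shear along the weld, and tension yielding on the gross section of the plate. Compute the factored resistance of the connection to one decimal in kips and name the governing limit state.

Weld metal: throat = 0.707×0.25 = 0.17675 in, L = 4.8125 in. φR_n = 0.75 × 0.6 × 70 × 0.17675 × 4.8125 = 26.8 kips.
Base metal shear (0.25 in plate): yield φR_n = 1.0×0.6×36×0.25×4.8125 = 26.0 kips; rupture φR_n = 0.75×0.6×58×0.25×4.8125 = 31.4 kips; take 26.0 kips (yield).
Tension yield (gross): A_g = 2.0625×0.25 = 0.51563 in². φR_n = 0.90 × 36 × 0.51563 = 16.7 kips.
Governing: min(26.8, 26.0, 16.7) = 16.7 kips → gross-section yield.

16.7 kips (gross-section yield governs)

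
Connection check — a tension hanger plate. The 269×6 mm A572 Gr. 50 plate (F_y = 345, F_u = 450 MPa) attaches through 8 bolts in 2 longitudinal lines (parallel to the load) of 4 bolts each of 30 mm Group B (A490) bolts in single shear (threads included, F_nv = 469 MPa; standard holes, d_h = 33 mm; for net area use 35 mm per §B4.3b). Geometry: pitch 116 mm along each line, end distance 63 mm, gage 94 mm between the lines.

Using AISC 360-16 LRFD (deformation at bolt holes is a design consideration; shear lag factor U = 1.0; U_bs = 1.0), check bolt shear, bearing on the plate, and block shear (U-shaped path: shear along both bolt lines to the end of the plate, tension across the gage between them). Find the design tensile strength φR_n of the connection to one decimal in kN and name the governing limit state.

Bolt shear: A_b = π(30)²/4 = 706.86 mm². φR_n = 0.75 × 469 × 706.86 × 8 × 1 = 1989.1 kN.
Bearing (6 mm plate, F_u = 450 MPa): end bolts L_c = 63 − 33/2 = 46.5, R_n = min(1.2×46.5×6×450, 2.4×30×6×450) = 150.66 kN/bolt; interior L_c = 116 − 33 = 83, R_n = 194.4 kN/bolt. φR_n = 0.75 × (2×150.66 + 6×194.4) = 1100.8 kN.
Block shear: shear path 2×[63+3×116] = 2×411 mm, A_gv = 4932, A_nv = 2×(411 − 3.5×35)×6 = 3462 mm²; tension across gage: (94 − 1×35)×6 = 354 mm². R_n = min(0.6×450×3462, 0.6×345×4932) + 1.0×450×354 = min(934.74, 1020.9) + 159.3 = 1094 kN. φR_n = 0.75 × 1094 = 820.5 kN.
Governing: min(1989.1, 1100.8, 820.5) = 820.5 kN → block shear.

820.5 kN (block shear governs)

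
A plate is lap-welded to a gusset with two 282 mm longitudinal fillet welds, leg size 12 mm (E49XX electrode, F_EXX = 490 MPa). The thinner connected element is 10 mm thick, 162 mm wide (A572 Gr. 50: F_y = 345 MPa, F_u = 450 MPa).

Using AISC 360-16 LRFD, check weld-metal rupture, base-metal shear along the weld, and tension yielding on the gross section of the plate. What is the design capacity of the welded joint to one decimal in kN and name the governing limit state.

503.0 kN (gross-section yield governs)

Weld metal: throat = 0.707×12 = 8.484 mm, L = 2×282 = 564 mm. φR_n = 0.75 × 0.6 × 490 × 8.484 × 564 = 1055.1 kN.
Base metal shear (10 mm plate): yield φR_n = 1.0×0.6×345×10×564 = 1167.5 kN; rupture φR_n = 0.75×0.6×450×10×564 = 1142.1 kN; take 1142.1 kN (rupture).
Tension yield (gross): A_g = 162×10 = 1620 mm². φR_n = 0.90 × 345 × 1620 = 503.0 kN.
Governing: min(1055.1, 1142.1, 503.0) = 503.0 kN → gross-section yield.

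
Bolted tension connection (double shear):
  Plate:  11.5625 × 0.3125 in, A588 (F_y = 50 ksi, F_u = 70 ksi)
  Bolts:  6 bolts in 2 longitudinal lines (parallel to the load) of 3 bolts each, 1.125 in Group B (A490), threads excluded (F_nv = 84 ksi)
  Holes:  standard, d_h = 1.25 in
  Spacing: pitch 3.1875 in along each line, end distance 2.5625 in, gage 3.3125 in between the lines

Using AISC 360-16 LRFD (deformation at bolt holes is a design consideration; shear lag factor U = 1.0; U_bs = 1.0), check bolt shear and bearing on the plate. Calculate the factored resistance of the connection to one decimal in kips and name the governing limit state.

Bolt shear: A_b = π(1.125)²/4 = 0.99402 in². φR_n = 0.75 × 84 × 0.99402 × 6 × 2 = 751.5 kips.
Bearing (0.3125 in plate, F_u = 70 ksi): end bolts L_c = 2.5625 − 1.25/2 = 1.9375, R_n = min(1.2×1.9375×0.3125×70, 2.4×1.125×0.3125×70) = 50.859 kips/bolt; interior L_c = 3.1875 − 1.25 = 1.9375, R_n = 50.859 kips/bolt. φR_n = 0.75 × (2×50.859 + 4×50.859) = 228.9 kips.
Governing: min(751.5, 228.9) = 228.9 kips → bearing.

228.9 kips (bearing governs)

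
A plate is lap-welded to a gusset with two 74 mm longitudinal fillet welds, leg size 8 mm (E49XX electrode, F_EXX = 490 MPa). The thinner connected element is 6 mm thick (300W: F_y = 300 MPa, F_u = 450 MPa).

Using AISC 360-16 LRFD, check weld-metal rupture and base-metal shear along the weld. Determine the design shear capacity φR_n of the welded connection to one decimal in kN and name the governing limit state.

159.8 kN (base-metal shear governs)

Weld metal: throat = 0.707×8 = 5.656 mm, L = 2×74 = 148 mm. φR_n = 0.75 × 0.6 × 490 × 5.656 × 148 = 184.6 kN.
Base metal shear (6 mm plate): yield φR_n = 1.0×0.6×300×6×148 = 159.8 kN; rupture φR_n = 0.75×0.6×450×6×148 = 179.8 kN; take 159.8 kN (yield).
Governing: min(184.6, 159.8) = 159.8 kN → base-metal shear.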